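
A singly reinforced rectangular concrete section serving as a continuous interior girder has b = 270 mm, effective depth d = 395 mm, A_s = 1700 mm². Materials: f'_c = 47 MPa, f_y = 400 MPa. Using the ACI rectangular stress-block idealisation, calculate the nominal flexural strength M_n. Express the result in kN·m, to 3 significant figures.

T = A_s f_y = 1700 × 400 = 680000 N = 680 kN.
From C = T: a = T/(0.85 f'_c b) = 680000/(0.85 × 47 × 270) = 63.04 mm.
M_n = T(d − a/2) = 680 kN × (395 − 31.52) mm = 247.17 kN·m.

M_n ≈ 247 kN·m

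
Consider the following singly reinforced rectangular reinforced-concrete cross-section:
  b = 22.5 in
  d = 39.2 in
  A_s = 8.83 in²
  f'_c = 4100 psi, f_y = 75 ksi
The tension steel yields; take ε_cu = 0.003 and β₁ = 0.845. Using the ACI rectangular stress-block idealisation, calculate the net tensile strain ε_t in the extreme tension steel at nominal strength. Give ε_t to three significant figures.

a = A_s f_y/(0.85 f'_c b) = 8.446 in.
β₁ = 0.845, so c = a/β₁ = 8.446/0.845 = 9.995 in.
From the linear strain diagram with ε_cu = 0.003: ε_t = 0.003 (d − c)/c = 0.003 × (39.2 − 9.995)/9.995 = 0.00877.
Since ε_t ≥ 0.005, the section is tension-controlled.

ε_t ≈ 0.00877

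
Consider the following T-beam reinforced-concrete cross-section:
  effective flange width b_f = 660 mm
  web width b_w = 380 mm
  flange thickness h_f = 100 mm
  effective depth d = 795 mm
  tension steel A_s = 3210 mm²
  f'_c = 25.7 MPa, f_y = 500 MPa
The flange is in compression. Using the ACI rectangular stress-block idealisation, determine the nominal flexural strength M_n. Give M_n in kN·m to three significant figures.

M_n ≈ 1190 kN·m

Tension: T = A_s f_y = 3210 × 500 = 1605000 N.
Try a within the flange: a = T/(0.85 f'_c b_f) = 1605000/(0.85 × 25.7 × 660) = 111.32 mm.
a = 111.32 > h_f = 100 mm: the block extends into the web. Split into flange-overhang and web parts.
C_f = 0.85 f'_c (b_f − b_w) h_f = 0.85 × 25.7 × (660 − 380) × 100 = 611660 N.
Remaining web compression depth: a_w = (T − C_f)/(0.85 f'_c b_w) = (1605000 − 611660)/(0.85 × 25.7 × 380) = 119.66 mm.
M_n = C_f(d − h_f/2) + (T − C_f)(d − a_w/2) = 611660 × (795 − 50) + 993340 × (795 − 59.83) = 455.69 + 730.27 = 1185.96 × 10⁶ N·mm.
M_n = 1185.96 kN·m.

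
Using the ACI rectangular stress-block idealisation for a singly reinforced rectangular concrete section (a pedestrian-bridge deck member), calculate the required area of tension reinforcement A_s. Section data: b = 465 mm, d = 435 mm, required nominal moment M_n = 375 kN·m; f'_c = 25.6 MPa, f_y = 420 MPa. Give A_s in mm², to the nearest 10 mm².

With M_n = 0.85 f'_c a b (d − a/2), solve the quadratic for a:
a = d − √(d² − 2M_n/(0.85 f'_c b)) = 435 − √(435² − 2 × 375×10⁶/(0.85 × 25.6 × 465)) = 95.73 mm.
A_s = 0.85 f'_c a b / f_y = 0.85 × 25.6 × 95.73 × 465 / 420 = 2306.3 mm².

A_s ≈ 2310 mm²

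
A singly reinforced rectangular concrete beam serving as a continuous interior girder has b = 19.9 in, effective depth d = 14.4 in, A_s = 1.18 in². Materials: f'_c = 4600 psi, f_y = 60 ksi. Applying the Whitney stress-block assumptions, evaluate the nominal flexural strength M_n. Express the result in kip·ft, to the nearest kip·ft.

M_n ≈ 82 kip·ft

T = A_s f_y = 1.18 × 60 = 70.8 kips.
a = T/(0.85 f'_c b) = 70.8/(0.85 × 4.6 × 19.9) = 0.910 in.
M_n = T(d − a/2) = 70.8 × (14.4 − 0.455) = 987.3 kip·in = 987.3/12 = 82.28 kip·ft.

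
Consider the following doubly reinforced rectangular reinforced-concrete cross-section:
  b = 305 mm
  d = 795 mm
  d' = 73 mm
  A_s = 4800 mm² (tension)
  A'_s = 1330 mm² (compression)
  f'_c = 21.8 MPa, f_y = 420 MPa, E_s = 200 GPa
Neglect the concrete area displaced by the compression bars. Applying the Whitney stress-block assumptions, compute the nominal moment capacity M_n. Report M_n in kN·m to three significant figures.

Assume both tension and compression steel yield.
Net tension couple steel: A_s − A'_s = 3470 mm².
a = (A_s − A'_s) f_y / (0.85 f'_c b) = 1457400/(0.85 × 21.8 × 305) = 257.87 mm.
c = a/β₁ = 257.87/0.85 = 303.38 mm; ε'_s = 0.003(c − d')/c = 0.0023 ≥ f_y/E_s = 0.0021, so compression steel does yield.
M_n = (A_s − A'_s) f_y (d − a/2) + A'_s f_y (d − d') = [1457400 × (795 − 128.935) + 558600 × (795 − 73)] × 10⁻⁶ = 970.72 + 403.31 = 1374.03 kN·m.

M_n ≈ 1370 kN·m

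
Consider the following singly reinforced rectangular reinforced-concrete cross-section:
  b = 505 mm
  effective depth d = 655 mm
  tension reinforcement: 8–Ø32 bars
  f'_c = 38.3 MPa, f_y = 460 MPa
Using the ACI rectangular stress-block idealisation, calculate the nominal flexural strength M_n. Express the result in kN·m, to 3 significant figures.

M_n ≈ 1670 kN·m

A_s = 8 × 804 = 6432 mm².
T = A_s f_y = 6432 × 460 = 2958720 N = 2958.72 kN.
From C = T: a = T/(0.85 f'_c b) = 2958720/(0.85 × 38.3 × 505) = 179.97 mm.
M_n = T(d − a/2) = 2958.72 kN × (655 − 89.985) mm = 1671.72 kN·m.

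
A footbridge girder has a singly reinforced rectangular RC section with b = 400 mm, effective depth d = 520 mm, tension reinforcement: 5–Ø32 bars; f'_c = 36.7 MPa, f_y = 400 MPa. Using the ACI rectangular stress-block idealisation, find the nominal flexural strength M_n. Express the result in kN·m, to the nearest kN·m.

M_n ≈ 733 kN·m

A_s = 5 × 804 = 4020 mm².
T = A_s f_y = 4020 × 400 = 1608000 N = 1608 kN.
From C = T: a = T/(0.85 f'_c b) = 1608000/(0.85 × 36.7 × 400) = 128.87 mm.
M_n = T(d − a/2) = 1608 kN × (520 − 64.435) mm = 732.55 kN·m.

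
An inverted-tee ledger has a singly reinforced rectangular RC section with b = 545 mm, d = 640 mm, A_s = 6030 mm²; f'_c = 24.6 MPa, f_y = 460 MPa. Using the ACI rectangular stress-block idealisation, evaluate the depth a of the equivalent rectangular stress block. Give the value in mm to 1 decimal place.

a ≈ 243.4 mm

T = A_s f_y = 6030 × 460 = 2773800 N = 2773.8 kN.
Setting C = 0.85 f'_c a b equal to T: a = 2773800/(0.85 × 24.6 × 545) = 243.4 mm.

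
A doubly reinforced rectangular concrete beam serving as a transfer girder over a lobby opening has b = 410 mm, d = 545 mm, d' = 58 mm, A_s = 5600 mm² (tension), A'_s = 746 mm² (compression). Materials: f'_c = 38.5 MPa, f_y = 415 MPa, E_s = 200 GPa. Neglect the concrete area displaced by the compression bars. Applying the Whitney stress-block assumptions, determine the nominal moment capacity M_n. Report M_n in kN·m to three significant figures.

M_n ≈ 1100 kN·m

Assume both tension and compression steel yield.
Net tension couple steel: A_s − A'_s = 4854 mm².
a = (A_s − A'_s) f_y / (0.85 f'_c b) = 2014410/(0.85 × 38.5 × 410) = 150.14 mm.
c = a/β₁ = 150.14/0.775 = 193.73 mm; ε'_s = 0.003(c − d')/c = 0.0021 ≥ f_y/E_s = 0.0021, so compression steel does yield.
M_n = (A_s − A'_s) f_y (d − a/2) + A'_s f_y (d − d') = [2014410 × (545 − 75.07) + 309590 × (545 − 58)] × 10⁻⁶ = 946.63 + 150.77 = 1097.40 kN·m.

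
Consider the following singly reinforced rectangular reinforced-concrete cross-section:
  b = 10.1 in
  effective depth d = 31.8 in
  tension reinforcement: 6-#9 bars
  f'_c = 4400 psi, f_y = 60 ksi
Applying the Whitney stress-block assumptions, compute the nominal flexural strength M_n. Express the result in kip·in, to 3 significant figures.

M_n ≈ 9730 kip·in

A_s = 6 × 1 = 6 in².
T = A_s f_y = 6 × 60 = 360 kips.
a = T/(0.85 f'_c b) = 360/(0.85 × 4.4 × 10.1) = 9.530 in.
M_n = T(d − a/2) = 360 × (31.8 − 4.765) = 9732.6 kip·in.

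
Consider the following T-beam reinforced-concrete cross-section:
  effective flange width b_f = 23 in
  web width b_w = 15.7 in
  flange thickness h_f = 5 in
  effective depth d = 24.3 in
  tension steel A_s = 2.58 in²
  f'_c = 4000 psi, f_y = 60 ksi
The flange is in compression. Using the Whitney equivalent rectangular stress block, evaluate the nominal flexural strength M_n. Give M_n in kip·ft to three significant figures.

M_n ≈ 301 kip·ft

Tension: T = A_s f_y = 2.58 × 60 = 154.8 kips.
Try a within the flange: a = T/(0.85 f'_c b_f) = 154.8/(0.85 × 4 × 23) = 1.980 in.
Since a = 1.980 ≤ h_f = 5 in, the stress block lies entirely in the flange; analyse as a rectangular beam of width b_f.
M_n = T(d − a/2) = 154.8 × (24.3 − 0.99) = 3608.4 kip·in.
M_n = 3608.4/12 = 300.70 kip·ft.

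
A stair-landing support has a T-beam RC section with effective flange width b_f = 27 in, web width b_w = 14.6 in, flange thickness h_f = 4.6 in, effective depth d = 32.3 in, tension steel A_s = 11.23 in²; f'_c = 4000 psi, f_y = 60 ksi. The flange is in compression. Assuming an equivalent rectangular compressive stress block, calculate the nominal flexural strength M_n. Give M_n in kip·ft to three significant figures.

M_n ≈ 1580 kip·ft

Tension: T = A_s f_y = 11.23 × 60 = 673.8 kips.
Try a within the flange: a = T/(0.85 f'_c b_f) = 673.8/(0.85 × 4 × 27) = 7.340 in.
a = 7.340 > h_f = 4.6 in: the block extends into the web. Split into flange-overhang and web parts.
C_f = 0.85 f'_c (b_f − b_w) h_f = 0.85 × 4 × (27 − 14.6) × 4.6 = 193.9 kips.
Remaining web compression depth: a_w = (T − C_f)/(0.85 f'_c b_w) = (673.8 − 193.9)/(0.85 × 4 × 14.6) = 9.668 in.
M_n = C_f(d − h_f/2) + (T − C_f)(d − a_w/2) = 193.9 × (32.3 − 2.3) + 479.9 × (32.3 − 4.834) = 5817.0 + 13180.9 = 18997.9 kip·in.
M_n = 18997.9/12 = 1583.16 kip·ft.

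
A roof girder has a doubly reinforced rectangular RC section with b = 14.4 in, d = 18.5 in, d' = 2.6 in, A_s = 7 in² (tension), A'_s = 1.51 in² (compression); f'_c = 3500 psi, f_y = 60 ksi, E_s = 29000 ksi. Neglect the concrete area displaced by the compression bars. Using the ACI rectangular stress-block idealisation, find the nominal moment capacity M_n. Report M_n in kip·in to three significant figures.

M_n ≈ 6270 kip·in

Assume both steels yield.
a = (A_s − A'_s) f_y/(0.85 f'_c b) = (7 − 1.51) × 60/(0.85 × 3.5 × 14.4) = 7.689 in.
c = a/β₁ = 7.689/0.85 = 9.046 in; ε'_s = 0.003(c − d')/c = 0.0021 ≥ ε_y = 0.0021, so the compression steel yields.
M_n = (A_s − A'_s) f_y (d − a/2) + A'_s f_y (d − d') = 329.4 × (18.5 − 3.8445) + 90.6 × (18.5 − 2.6) = 4827.5 + 1440.5 = 6268.0 kip·in.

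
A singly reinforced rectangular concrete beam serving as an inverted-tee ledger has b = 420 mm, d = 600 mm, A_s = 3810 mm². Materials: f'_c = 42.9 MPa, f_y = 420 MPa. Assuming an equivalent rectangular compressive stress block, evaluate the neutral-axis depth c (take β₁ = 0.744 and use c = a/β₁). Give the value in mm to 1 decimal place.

c ≈ 140.4 mm

T = A_s f_y = 3810 × 420 = 1600200 N = 1600.2 kN.
Setting C = 0.85 f'_c a b equal to T: a = 1600200/(0.85 × 42.9 × 420) = 104.484 mm.
With β₁ = 0.744, c = a/β₁ = 104.484/0.744 = 140.4 mm.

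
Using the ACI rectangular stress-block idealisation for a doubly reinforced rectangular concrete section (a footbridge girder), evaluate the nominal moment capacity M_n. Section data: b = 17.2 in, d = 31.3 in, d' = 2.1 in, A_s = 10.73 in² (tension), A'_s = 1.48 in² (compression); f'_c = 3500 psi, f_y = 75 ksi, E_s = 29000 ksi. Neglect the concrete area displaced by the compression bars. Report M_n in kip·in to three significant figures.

Assume both steels yield.
a = (A_s − A'_s) f_y/(0.85 f'_c b) = (10.73 − 1.48) × 75/(0.85 × 3.5 × 17.2) = 13.558 in.
c = a/β₁ = 13.558/0.85 = 15.951 in; ε'_s = 0.003(c − d')/c = 0.0026 ≥ ε_y = 0.0026, so the compression steel yields.
M_n = (A_s − A'_s) f_y (d − a/2) + A'_s f_y (d − d') = 693.75 × (31.3 − 6.779) + 111 × (31.3 − 2.1) = 17011.4 + 3241.2 = 20252.6 kip·in.

M_n ≈ 20300 kip·in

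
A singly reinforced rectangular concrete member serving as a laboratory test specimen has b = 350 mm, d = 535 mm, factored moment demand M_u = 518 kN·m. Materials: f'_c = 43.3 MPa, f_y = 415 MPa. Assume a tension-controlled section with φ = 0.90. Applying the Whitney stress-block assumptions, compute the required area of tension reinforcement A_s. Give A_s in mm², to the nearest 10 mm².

M_n = M_u/φ = 518/0.90 = 575.556 kN·m.
With M_n = 0.85 f'_c a b (d − a/2), solve the quadratic for a:
a = d − √(d² − 2M_n/(0.85 f'_c b)) = 535 − √(535² − 2 × 575.556×10⁶/(0.85 × 43.3 × 350)) = 91.31 mm.
A_s = 0.85 f'_c a b / f_y = 0.85 × 43.3 × 91.31 × 350 / 415 = 2834.3 mm².

A_s ≈ 2830 mm²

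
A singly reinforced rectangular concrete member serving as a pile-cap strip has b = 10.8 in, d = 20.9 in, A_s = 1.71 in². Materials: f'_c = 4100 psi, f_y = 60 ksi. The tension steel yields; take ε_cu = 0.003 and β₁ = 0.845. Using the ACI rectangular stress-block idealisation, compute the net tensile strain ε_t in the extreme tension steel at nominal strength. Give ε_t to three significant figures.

a = A_s f_y/(0.85 f'_c b) = 2.726 in.
β₁ = 0.845, so c = a/β₁ = 2.726/0.845 = 3.226 in.
From the linear strain diagram with ε_cu = 0.003: ε_t = 0.003 (d − c)/c = 0.003 × (20.9 − 3.226)/3.226 = 0.0164.
Since ε_t ≥ 0.005, the section is tension-controlled.

ε_t ≈ 0.0164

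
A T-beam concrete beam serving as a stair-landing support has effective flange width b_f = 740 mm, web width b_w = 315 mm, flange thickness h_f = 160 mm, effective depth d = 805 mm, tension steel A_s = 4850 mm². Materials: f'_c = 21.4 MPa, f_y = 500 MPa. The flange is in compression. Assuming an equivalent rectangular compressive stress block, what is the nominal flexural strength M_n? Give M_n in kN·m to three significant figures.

M_n ≈ 1730 kN·m

Tension: T = A_s f_y = 4850 × 500 = 2425000 N.
Try a within the flange: a = T/(0.85 f'_c b_f) = 2425000/(0.85 × 21.4 × 740) = 180.16 mm.
a = 180.16 > h_f = 160 mm: the block extends into the web. Split into flange-overhang and web parts.
C_f = 0.85 f'_c (b_f − b_w) h_f = 0.85 × 21.4 × (740 − 315) × 160 = 1236920 N.
Remaining web compression depth: a_w = (T − C_f)/(0.85 f'_c b_w) = (2425000 − 1236920)/(0.85 × 21.4 × 315) = 207.35 mm.
M_n = C_f(d − h_f/2) + (T − C_f)(d − a_w/2) = 1236920 × (805 − 80) + 1188080 × (805 − 103.675) = 896.77 + 833.23 = 1730.00 × 10⁶ N·mm.
M_n = 1730.00 kN·m.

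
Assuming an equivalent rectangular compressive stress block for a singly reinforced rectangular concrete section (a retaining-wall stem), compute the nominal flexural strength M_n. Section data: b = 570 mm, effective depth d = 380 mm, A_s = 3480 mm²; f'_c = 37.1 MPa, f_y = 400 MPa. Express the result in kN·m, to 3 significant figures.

T = A_s f_y = 3480 × 400 = 1392000 N = 1392 kN.
From C = T: a = T/(0.85 f'_c b) = 1392000/(0.85 × 37.1 × 570) = 77.44 mm.
M_n = T(d − a/2) = 1392 kN × (380 − 38.72) mm = 475.06 kN·m.

M_n ≈ 475 kN·m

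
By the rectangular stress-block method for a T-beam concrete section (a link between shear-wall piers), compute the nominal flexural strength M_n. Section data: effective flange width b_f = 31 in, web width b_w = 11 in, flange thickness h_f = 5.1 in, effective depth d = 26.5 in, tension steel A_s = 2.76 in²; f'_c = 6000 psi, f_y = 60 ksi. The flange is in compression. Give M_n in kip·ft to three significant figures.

Tension: T = A_s f_y = 2.76 × 60 = 165.6 kips.
Try a within the flange: a = T/(0.85 f'_c b_f) = 165.6/(0.85 × 6 × 31) = 1.047 in.
Since a = 1.047 ≤ h_f = 5.1 in, the stress block lies entirely in the flange; analyse as a rectangular beam of width b_f.
M_n = T(d − a/2) = 165.6 × (26.5 − 0.5235) = 4301.7 kip·in.
M_n = 4301.7/12 = 358.48 kip·ft.

M_n ≈ 358 kip·ft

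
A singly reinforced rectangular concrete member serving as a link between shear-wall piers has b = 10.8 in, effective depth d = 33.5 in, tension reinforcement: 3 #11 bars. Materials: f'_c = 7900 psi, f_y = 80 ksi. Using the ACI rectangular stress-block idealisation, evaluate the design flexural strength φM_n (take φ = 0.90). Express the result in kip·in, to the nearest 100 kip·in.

φM_n ≈ 10400 kip·in

A_s = 3 × 1.56 = 4.68 in².
T = A_s f_y = 4.68 × 80 = 374.4 kips.
a = T/(0.85 f'_c b) = 374.4/(0.85 × 7.9 × 10.8) = 5.163 in.
M_n = T(d − a/2) = 374.4 × (33.5 − 2.5815) = 11575.9 kip·in.
φM_n = 0.90 × 11575.9 = 10418.3 kip·in.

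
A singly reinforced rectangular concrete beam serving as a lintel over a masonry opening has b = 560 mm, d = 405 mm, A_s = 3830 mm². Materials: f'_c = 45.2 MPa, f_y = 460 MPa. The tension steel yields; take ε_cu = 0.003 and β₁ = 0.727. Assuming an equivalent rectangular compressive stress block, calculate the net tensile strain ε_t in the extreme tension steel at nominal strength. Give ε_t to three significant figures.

ε_t ≈ 0.00779

a = A_s f_y/(0.85 f'_c b) = 81.89 mm.
β₁ = 0.727, so c = a/β₁ = 81.89/0.727 = 112.64 mm.
From the linear strain diagram with ε_cu = 0.003: ε_t = 0.003 (d − c)/c = 0.003 × (405 − 112.64)/112.64 = 0.00779.
Since ε_t ≥ 0.005, the section is tension-controlled.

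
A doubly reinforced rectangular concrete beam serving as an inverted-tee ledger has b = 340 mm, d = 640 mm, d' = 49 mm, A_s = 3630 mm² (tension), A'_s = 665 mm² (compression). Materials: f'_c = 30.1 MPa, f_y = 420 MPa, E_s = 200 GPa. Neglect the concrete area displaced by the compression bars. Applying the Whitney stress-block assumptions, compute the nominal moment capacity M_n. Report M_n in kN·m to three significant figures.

M_n ≈ 873 kN·m

Assume both tension and compression steel yield.
Net tension couple steel: A_s − A'_s = 2965 mm².
a = (A_s − A'_s) f_y / (0.85 f'_c b) = 1245300/(0.85 × 30.1 × 340) = 143.16 mm.
c = a/β₁ = 143.16/0.835 = 171.45 mm; ε'_s = 0.003(c − d')/c = 0.0021 ≥ f_y/E_s = 0.0021, so compression steel does yield.
M_n = (A_s − A'_s) f_y (d − a/2) + A'_s f_y (d − d') = [1245300 × (640 − 71.58) + 279300 × (640 − 49)] × 10⁻⁶ = 707.85 + 165.07 = 872.92 kN·m.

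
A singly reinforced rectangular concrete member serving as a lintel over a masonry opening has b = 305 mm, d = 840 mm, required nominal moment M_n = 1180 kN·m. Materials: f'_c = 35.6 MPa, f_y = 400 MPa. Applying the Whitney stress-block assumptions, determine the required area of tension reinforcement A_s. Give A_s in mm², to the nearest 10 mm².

A_s ≈ 3910 mm²

With M_n = 0.85 f'_c a b (d − a/2), solve the quadratic for a:
a = d − √(d² − 2M_n/(0.85 f'_c b)) = 840 − √(840² − 2 × 1180×10⁶/(0.85 × 35.6 × 305)) = 169.26 mm.
A_s = 0.85 f'_c a b / f_y = 0.85 × 35.6 × 169.26 × 305 / 400 = 3905.4 mm².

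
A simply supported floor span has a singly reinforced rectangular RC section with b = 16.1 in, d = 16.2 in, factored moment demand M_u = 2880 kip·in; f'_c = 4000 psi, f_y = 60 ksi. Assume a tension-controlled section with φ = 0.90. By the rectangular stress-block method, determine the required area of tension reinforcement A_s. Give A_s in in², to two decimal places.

M_n = M_u/φ = 2880/0.90 = 3200 kip·in.
From M_n = 0.85 f'_c a b (d − a/2):
a = d − √(d² − 2M_n/(0.85 f'_c b)) = 16.2 − √(16.2² − 2 × 3200/(0.85 × 4 × 16.1)) = 4.137 in.
A_s = 0.85 f'_c a b / f_y = 0.85 × 4 × 4.137 × 16.1 / 60 = 3.774 in².

A_s ≈ 3.77 in²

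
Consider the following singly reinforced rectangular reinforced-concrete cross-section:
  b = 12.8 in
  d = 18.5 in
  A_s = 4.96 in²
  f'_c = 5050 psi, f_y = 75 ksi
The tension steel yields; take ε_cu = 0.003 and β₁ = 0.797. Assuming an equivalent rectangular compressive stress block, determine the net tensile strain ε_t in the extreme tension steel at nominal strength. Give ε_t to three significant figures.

a = A_s f_y/(0.85 f'_c b) = 6.771 in.
β₁ = 0.797, so c = a/β₁ = 6.771/0.797 = 8.496 in.
From the linear strain diagram with ε_cu = 0.003: ε_t = 0.003 (d − c)/c = 0.003 × (18.5 − 8.496)/8.496 = 0.00353.
ε_t < 0.004 — the section is over-reinforced for flexure under ACI limits.

ε_t ≈ 0.00353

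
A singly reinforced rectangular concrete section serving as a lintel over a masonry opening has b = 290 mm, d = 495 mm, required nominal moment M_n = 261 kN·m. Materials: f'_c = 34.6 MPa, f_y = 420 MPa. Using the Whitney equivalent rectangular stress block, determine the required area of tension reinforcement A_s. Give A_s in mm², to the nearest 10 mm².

With M_n = 0.85 f'_c a b (d − a/2), solve the quadratic for a:
a = d − √(d² − 2M_n/(0.85 f'_c b)) = 495 − √(495² − 2 × 261×10⁶/(0.85 × 34.6 × 290)) = 66.26 mm.
A_s = 0.85 f'_c a b / f_y = 0.85 × 34.6 × 66.26 × 290 / 420 = 1345.5 mm².

A_s ≈ 1350 mm²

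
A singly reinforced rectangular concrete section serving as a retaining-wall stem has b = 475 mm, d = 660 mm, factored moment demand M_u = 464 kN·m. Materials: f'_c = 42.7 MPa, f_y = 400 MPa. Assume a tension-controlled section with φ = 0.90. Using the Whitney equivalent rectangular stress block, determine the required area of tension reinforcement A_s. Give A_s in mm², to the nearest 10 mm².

A_s ≈ 2020 mm²

M_n = M_u/φ = 464/0.90 = 515.556 kN·m.
With M_n = 0.85 f'_c a b (d − a/2), solve the quadratic for a:
a = d − √(d² − 2M_n/(0.85 f'_c b)) = 660 − √(660² − 2 × 515.556×10⁶/(0.85 × 42.7 × 475)) = 46.98 mm.
A_s = 0.85 f'_c a b / f_y = 0.85 × 42.7 × 46.98 × 475 / 400 = 2024.9 mm².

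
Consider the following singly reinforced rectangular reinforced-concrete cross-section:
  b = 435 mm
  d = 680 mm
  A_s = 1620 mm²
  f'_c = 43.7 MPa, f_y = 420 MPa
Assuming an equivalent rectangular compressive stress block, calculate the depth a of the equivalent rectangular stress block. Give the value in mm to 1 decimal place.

a ≈ 42.1 mm

T = A_s f_y = 1620 × 420 = 680400 N = 680.4 kN.
Setting C = 0.85 f'_c a b equal to T: a = 680400/(0.85 × 43.7 × 435) = 42.1 mm.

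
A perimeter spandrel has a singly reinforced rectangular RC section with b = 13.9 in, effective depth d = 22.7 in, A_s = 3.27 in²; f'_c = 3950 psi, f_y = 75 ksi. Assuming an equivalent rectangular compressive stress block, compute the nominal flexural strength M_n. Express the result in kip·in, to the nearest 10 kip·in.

T = A_s f_y = 3.27 × 75 = 245.25 kips.
a = T/(0.85 f'_c b) = 245.25/(0.85 × 3.95 × 13.9) = 5.255 in.
M_n = T(d − a/2) = 245.25 × (22.7 − 2.6275) = 4922.8 kip·in.

M_n ≈ 4920 kip·in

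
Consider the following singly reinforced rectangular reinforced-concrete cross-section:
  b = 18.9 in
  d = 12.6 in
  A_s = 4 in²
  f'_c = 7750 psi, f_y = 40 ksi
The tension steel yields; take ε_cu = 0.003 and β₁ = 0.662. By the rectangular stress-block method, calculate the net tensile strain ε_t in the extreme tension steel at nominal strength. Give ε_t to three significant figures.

a = A_s f_y/(0.85 f'_c b) = 1.285 in.
β₁ = 0.662, so c = a/β₁ = 1.285/0.662 = 1.941 in.
From the linear strain diagram with ε_cu = 0.003: ε_t = 0.003 (d − c)/c = 0.003 × (12.6 − 1.941)/1.941 = 0.0165.
Since ε_t ≥ 0.005, the section is tension-controlled.

ε_t ≈ 0.0165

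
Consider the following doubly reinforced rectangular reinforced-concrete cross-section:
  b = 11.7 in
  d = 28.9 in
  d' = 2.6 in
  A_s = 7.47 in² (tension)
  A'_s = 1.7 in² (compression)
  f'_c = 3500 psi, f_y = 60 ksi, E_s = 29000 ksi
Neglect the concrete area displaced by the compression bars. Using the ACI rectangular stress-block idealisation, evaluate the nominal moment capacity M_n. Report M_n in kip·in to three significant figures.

Assume both steels yield.
a = (A_s − A'_s) f_y/(0.85 f'_c b) = (7.47 − 1.7) × 60/(0.85 × 3.5 × 11.7) = 9.946 in.
c = a/β₁ = 9.946/0.85 = 11.701 in; ε'_s = 0.003(c − d')/c = 0.0023 ≥ ε_y = 0.0021, so the compression steel yields.
M_n = (A_s − A'_s) f_y (d − a/2) + A'_s f_y (d − d') = 346.2 × (28.9 − 4.973) + 102 × (28.9 − 2.6) = 8283.5 + 2682.6 = 10966.1 kip·in.

M_n ≈ 11000 kip·in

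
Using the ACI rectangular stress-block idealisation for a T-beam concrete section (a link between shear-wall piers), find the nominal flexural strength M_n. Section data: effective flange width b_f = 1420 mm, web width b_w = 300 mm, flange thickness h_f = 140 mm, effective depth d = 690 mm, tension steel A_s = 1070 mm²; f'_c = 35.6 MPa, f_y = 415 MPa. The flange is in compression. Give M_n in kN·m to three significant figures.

M_n ≈ 304 kN·m

Tension: T = A_s f_y = 1070 × 415 = 444050 N.
Try a within the flange: a = T/(0.85 f'_c b_f) = 444050/(0.85 × 35.6 × 1420) = 10.33 mm.
Since a = 10.33 ≤ h_f = 140 mm, the stress block lies entirely in the flange; analyse as a rectangular beam of width b_f.
M_n = T(d − a/2) = 444050 × (690 − 5.165) = 304.10 × 10⁶ N·mm.
M_n = 304.10 kN·m.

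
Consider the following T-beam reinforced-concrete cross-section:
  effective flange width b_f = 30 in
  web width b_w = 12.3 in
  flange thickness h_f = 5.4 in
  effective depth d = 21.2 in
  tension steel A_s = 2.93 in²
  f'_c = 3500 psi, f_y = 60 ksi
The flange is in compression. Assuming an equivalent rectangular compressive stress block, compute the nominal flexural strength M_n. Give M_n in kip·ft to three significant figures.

M_n ≈ 296 kip·ft

Tension: T = A_s f_y = 2.93 × 60 = 175.8 kips.
Try a within the flange: a = T/(0.85 f'_c b_f) = 175.8/(0.85 × 3.5 × 30) = 1.970 in.
Since a = 1.970 ≤ h_f = 5.4 in, the stress block lies entirely in the flange; analyse as a rectangular beam of width b_f.
M_n = T(d − a/2) = 175.8 × (21.2 − 0.985) = 3553.8 kip·in.
M_n = 3553.8/12 = 296.15 kip·ft.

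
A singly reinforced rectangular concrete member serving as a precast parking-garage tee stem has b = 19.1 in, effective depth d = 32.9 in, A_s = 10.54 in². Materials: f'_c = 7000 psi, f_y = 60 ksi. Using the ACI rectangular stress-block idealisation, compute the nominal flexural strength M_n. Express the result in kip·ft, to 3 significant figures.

M_n ≈ 1590 kip·ft

T = A_s f_y = 10.54 × 60 = 632.4 kips.
a = T/(0.85 f'_c b) = 632.4/(0.85 × 7 × 19.1) = 5.565 in.
M_n = T(d − a/2) = 632.4 × (32.9 − 2.7825) = 19046.3 kip·in = 19046.3/12 = 1587.19 kip·ft.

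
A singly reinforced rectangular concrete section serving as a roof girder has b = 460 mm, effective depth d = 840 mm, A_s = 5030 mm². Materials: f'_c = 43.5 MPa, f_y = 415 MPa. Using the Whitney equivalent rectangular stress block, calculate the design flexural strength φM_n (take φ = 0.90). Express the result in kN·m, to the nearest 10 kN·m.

φM_n ≈ 1460 kN·m

T = A_s f_y = 5030 × 415 = 2087450 N = 2087.45 kN.
From C = T: a = T/(0.85 f'_c b) = 2087450/(0.85 × 43.5 × 460) = 122.73 mm.
M_n = T(d − a/2) = 2087.45 kN × (840 − 61.365) mm = 1625.36 kN·m.
φM_n = 0.90 × 1625.36 = 1462.82 kN·m.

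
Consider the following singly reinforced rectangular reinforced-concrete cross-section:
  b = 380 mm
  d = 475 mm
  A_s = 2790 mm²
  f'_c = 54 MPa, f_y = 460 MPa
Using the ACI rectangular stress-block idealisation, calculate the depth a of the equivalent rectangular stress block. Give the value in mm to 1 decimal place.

T = A_s f_y = 2790 × 460 = 1283400 N = 1283.4 kN.
Setting C = 0.85 f'_c a b equal to T: a = 1283400/(0.85 × 54 × 380) = 73.6 mm.

a ≈ 73.6 mm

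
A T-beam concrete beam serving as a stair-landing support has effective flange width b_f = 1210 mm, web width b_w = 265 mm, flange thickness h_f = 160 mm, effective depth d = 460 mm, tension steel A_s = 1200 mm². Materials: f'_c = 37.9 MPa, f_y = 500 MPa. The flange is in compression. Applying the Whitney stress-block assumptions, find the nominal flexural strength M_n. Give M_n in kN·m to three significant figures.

M_n ≈ 271 kN·m

Tension: T = A_s f_y = 1200 × 500 = 600000 N.
Try a within the flange: a = T/(0.85 f'_c b_f) = 600000/(0.85 × 37.9 × 1210) = 15.39 mm.
Since a = 15.39 ≤ h_f = 160 mm, the stress block lies entirely in the flange; analyse as a rectangular beam of width b_f.
M_n = T(d − a/2) = 600000 × (460 − 7.695) = 271.38 × 10⁶ N·mm.
M_n = 271.38 kN·m.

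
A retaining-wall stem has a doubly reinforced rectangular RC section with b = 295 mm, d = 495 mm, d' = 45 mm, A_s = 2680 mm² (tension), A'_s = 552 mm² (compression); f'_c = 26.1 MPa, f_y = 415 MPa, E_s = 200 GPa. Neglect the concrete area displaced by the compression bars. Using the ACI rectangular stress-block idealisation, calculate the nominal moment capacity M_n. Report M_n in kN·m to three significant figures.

Assume both tension and compression steel yield.
Net tension couple steel: A_s − A'_s = 2128 mm².
a = (A_s − A'_s) f_y / (0.85 f'_c b) = 883120/(0.85 × 26.1 × 295) = 134.94 mm.
c = a/β₁ = 134.94/0.85 = 158.75 mm; ε'_s = 0.003(c − d')/c = 0.0021 ≥ f_y/E_s = 0.0021, so compression steel does yield.
M_n = (A_s − A'_s) f_y (d − a/2) + A'_s f_y (d − d') = [883120 × (495 − 67.47) + 229080 × (495 − 45)] × 10⁻⁶ = 377.56 + 103.09 = 480.65 kN·m.

M_n ≈ 481 kN·m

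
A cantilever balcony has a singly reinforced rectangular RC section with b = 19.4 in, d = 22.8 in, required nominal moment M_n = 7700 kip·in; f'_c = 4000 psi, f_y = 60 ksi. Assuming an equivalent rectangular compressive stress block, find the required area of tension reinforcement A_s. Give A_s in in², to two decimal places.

From M_n = 0.85 f'_c a b (d − a/2):
a = d − √(d² − 2M_n/(0.85 f'_c b)) = 22.8 − √(22.8² − 2 × 7700/(0.85 × 4 × 19.4)) = 5.878 in.
A_s = 0.85 f'_c a b / f_y = 0.85 × 4 × 5.878 × 19.4 / 60 = 6.462 in².

A_s ≈ 6.46 in²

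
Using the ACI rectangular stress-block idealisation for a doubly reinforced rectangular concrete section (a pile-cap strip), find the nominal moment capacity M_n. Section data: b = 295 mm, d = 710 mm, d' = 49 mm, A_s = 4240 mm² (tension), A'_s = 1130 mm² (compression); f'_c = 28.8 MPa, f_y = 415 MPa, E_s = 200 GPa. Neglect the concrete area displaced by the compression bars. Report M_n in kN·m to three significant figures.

Assume both tension and compression steel yield.
Net tension couple steel: A_s − A'_s = 3110 mm².
a = (A_s − A'_s) f_y / (0.85 f'_c b) = 1290650/(0.85 × 28.8 × 295) = 178.72 mm.
c = a/β₁ = 178.72/0.844 = 211.75 mm; ε'_s = 0.003(c − d')/c = 0.0023 ≥ f_y/E_s = 0.0021, so compression steel does yield.
M_n = (A_s − A'_s) f_y (d − a/2) + A'_s f_y (d − d') = [1290650 × (710 − 89.36) + 468950 × (710 − 49)] × 10⁻⁶ = 801.03 + 309.98 = 1111.01 kN·m.

M_n ≈ 1110 kN·m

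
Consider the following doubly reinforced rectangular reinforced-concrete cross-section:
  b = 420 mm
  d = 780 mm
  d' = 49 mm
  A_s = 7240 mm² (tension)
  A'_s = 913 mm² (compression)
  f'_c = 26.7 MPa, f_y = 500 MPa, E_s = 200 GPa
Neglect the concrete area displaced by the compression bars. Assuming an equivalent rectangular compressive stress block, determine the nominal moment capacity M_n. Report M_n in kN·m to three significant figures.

Assume both tension and compression steel yield.
Net tension couple steel: A_s − A'_s = 6327 mm².
a = (A_s − A'_s) f_y / (0.85 f'_c b) = 3163500/(0.85 × 26.7 × 420) = 331.89 mm.
c = a/β₁ = 331.89/0.85 = 390.46 mm; ε'_s = 0.003(c − d')/c = 0.0026 ≥ f_y/E_s = 0.0025, so compression steel does yield.
M_n = (A_s − A'_s) f_y (d − a/2) + A'_s f_y (d − d') = [3163500 × (780 − 165.945) + 456500 × (780 − 49)] × 10⁻⁶ = 1942.56 + 333.70 = 2276.26 kN·m.

M_n ≈ 2280 kN·m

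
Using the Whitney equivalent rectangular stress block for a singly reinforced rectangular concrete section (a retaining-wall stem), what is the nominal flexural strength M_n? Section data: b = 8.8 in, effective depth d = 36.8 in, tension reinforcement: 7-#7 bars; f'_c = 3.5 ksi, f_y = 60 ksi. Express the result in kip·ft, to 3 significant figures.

M_n ≈ 672 kip·ft

A_s = 7 × 0.6 = 4.2 in².
T = A_s f_y = 4.2 × 60 = 252 kips.
a = T/(0.85 f'_c b) = 252/(0.85 × 3.5 × 8.8) = 9.626 in.
M_n = T(d − a/2) = 252 × (36.8 − 4.813) = 8060.7 kip·in = 8060.7/12 = 671.73 kip·ft.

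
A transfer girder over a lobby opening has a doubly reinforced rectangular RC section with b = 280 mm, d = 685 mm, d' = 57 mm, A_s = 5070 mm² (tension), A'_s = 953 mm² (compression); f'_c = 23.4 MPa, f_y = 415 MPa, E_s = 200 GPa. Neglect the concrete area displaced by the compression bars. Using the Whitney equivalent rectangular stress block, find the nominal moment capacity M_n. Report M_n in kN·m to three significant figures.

M_n ≈ 1160 kN·m

Assume both tension and compression steel yield.
Net tension couple steel: A_s − A'_s = 4117 mm².
a = (A_s − A'_s) f_y / (0.85 f'_c b) = 1708555/(0.85 × 23.4 × 280) = 306.79 mm.
c = a/β₁ = 306.79/0.85 = 360.93 mm; ε'_s = 0.003(c − d')/c = 0.0025 ≥ f_y/E_s = 0.0021, so compression steel does yield.
M_n = (A_s − A'_s) f_y (d − a/2) + A'_s f_y (d − d') = [1708555 × (685 − 153.395) + 395495 × (685 − 57)] × 10⁻⁶ = 908.28 + 248.37 = 1156.65 kN·m.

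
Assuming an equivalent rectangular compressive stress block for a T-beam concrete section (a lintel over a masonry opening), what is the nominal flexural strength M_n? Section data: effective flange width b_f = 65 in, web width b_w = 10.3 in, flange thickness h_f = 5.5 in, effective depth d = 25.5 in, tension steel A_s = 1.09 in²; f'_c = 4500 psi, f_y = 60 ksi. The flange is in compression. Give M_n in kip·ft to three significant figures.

M_n ≈ 138 kip·ft

Tension: T = A_s f_y = 1.09 × 60 = 65.4 kips.
Try a within the flange: a = T/(0.85 f'_c b_f) = 65.4/(0.85 × 4.5 × 65) = 0.263 in.
Since a = 0.263 ≤ h_f = 5.5 in, the stress block lies entirely in the flange; analyse as a rectangular beam of width b_f.
M_n = T(d − a/2) = 65.4 × (25.5 − 0.1315) = 1659.1 kip·in.
M_n = 1659.1/12 = 138.26 kip·ft.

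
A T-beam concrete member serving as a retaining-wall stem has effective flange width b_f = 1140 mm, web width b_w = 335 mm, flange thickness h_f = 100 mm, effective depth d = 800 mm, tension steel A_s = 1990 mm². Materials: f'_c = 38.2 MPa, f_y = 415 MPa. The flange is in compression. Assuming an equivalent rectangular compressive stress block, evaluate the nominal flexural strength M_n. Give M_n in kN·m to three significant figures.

M_n ≈ 651 kN·m

Tension: T = A_s f_y = 1990 × 415 = 825850 N.
Try a within the flange: a = T/(0.85 f'_c b_f) = 825850/(0.85 × 38.2 × 1140) = 22.31 mm.
Since a = 22.31 ≤ h_f = 100 mm, the stress block lies entirely in the flange; analyse as a rectangular beam of width b_f.
M_n = T(d − a/2) = 825850 × (800 − 11.155) = 651.47 × 10⁶ N·mm.
M_n = 651.47 kN·m.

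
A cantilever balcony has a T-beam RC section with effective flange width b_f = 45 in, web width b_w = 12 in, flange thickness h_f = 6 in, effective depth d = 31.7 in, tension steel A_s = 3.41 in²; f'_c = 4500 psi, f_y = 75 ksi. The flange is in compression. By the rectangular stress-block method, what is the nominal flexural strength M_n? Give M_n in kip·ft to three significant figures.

M_n ≈ 660 kip·ft

Tension: T = A_s f_y = 3.41 × 75 = 255.75 kips.
Try a within the flange: a = T/(0.85 f'_c b_f) = 255.75/(0.85 × 4.5 × 45) = 1.486 in.
Since a = 1.486 ≤ h_f = 6 in, the stress block lies entirely in the flange; analyse as a rectangular beam of width b_f.
M_n = T(d − a/2) = 255.75 × (31.7 − 0.743) = 7917.3 kip·in.
M_n = 7917.3/12 = 659.78 kip·ft.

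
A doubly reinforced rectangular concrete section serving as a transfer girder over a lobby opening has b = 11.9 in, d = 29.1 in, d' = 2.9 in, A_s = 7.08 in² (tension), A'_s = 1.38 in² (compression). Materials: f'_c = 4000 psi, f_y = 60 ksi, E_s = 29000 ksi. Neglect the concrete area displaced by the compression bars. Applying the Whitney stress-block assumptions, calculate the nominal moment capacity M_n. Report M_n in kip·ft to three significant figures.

M_n ≈ 890 kip·ft

Assume both steels yield.
a = (A_s − A'_s) f_y/(0.85 f'_c b) = (7.08 − 1.38) × 60/(0.85 × 4 × 11.9) = 8.453 in.
c = a/β₁ = 8.453/0.85 = 9.945 in; ε'_s = 0.003(c − d')/c = 0.0021 ≥ ε_y = 0.0021, so the compression steel yields.
M_n = (A_s − A'_s) f_y (d − a/2) + A'_s f_y (d − d') = 342 × (29.1 − 4.2265) + 82.8 × (29.1 − 2.9) = 8506.7 + 2169.4 = 10676.1 kip·in = 10676.1/12 = 889.68 kip·ft.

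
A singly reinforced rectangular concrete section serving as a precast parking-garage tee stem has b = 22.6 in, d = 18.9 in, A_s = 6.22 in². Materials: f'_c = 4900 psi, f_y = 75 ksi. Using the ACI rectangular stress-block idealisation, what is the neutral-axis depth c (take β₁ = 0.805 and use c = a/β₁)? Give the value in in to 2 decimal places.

c ≈ 6.16 in

T = A_s f_y = 6.22 × 75 = 466.5 kips.
a = T/(0.85 f'_c b) = 466.5/(0.85 × 4.9 × 22.6) = 4.9560 in.
With β₁ = 0.805, c = a/β₁ = 4.9560/0.805 = 6.16 in.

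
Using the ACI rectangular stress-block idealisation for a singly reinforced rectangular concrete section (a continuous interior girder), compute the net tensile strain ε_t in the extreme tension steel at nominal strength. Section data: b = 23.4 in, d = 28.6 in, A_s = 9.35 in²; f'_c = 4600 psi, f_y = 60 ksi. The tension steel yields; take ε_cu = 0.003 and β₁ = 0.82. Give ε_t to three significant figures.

ε_t ≈ 0.00847

a = A_s f_y/(0.85 f'_c b) = 6.132 in.
β₁ = 0.82, so c = a/β₁ = 6.132/0.82 = 7.478 in.
From the linear strain diagram with ε_cu = 0.003: ε_t = 0.003 (d − c)/c = 0.003 × (28.6 − 7.478)/7.478 = 0.00847.
Since ε_t ≥ 0.005, the section is tension-controlled.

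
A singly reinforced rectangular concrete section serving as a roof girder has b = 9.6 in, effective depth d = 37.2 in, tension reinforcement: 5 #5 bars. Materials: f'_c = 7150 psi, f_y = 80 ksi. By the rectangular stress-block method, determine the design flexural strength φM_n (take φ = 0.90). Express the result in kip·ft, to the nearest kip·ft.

A_s = 5 × 0.31 = 1.55 in².
T = A_s f_y = 1.55 × 80 = 124 kips.
a = T/(0.85 f'_c b) = 124/(0.85 × 7.15 × 9.6) = 2.125 in.
M_n = T(d − a/2) = 124 × (37.2 − 1.0625) = 4481.1 kip·in = 4481.1/12 = 373.43 kip·ft.
φM_n = 0.90 × 373.43 = 336.09 kip·ft.

φM_n ≈ 336 kip·ft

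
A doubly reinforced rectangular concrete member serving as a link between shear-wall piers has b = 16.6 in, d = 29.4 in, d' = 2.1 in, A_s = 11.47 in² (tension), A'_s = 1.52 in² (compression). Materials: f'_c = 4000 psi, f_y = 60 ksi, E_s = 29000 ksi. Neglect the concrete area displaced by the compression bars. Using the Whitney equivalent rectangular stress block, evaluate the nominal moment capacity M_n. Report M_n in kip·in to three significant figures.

Assume both steels yield.
a = (A_s − A'_s) f_y/(0.85 f'_c b) = (11.47 − 1.52) × 60/(0.85 × 4 × 16.6) = 10.578 in.
c = a/β₁ = 10.578/0.85 = 12.445 in; ε'_s = 0.003(c − d')/c = 0.0025 ≥ ε_y = 0.0021, so the compression steel yields.
M_n = (A_s − A'_s) f_y (d − a/2) + A'_s f_y (d − d') = 597 × (29.4 − 5.289) + 91.2 × (29.4 − 2.1) = 14394.3 + 2489.8 = 16884.1 kip·in.

M_n ≈ 16900 kip·in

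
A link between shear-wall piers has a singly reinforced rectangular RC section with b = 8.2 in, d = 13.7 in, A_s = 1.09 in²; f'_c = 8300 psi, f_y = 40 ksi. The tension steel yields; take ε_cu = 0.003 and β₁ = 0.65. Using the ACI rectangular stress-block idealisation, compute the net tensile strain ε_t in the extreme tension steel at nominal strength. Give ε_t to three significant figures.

a = A_s f_y/(0.85 f'_c b) = 0.754 in.
β₁ = 0.65, so c = a/β₁ = 0.754/0.65 = 1.160 in.
From the linear strain diagram with ε_cu = 0.003: ε_t = 0.003 (d − c)/c = 0.003 × (13.7 − 1.160)/1.160 = 0.0324.
Since ε_t ≥ 0.005, the section is tension-controlled.

ε_t ≈ 0.0324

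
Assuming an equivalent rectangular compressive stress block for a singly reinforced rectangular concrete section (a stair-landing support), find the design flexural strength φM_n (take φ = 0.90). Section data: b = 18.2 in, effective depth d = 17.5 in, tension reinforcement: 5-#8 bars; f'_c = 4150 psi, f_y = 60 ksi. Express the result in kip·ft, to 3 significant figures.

φM_n ≈ 278 kip·ft

A_s = 5 × 0.79 = 3.95 in².
T = A_s f_y = 3.95 × 60 = 237 kips.
a = T/(0.85 f'_c b) = 237/(0.85 × 4.15 × 18.2) = 3.692 in.
M_n = T(d − a/2) = 237 × (17.5 − 1.846) = 3710.0 kip·in = 3710.0/12 = 309.17 kip·ft.
φM_n = 0.90 × 309.17 = 278.25 kip·ft.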